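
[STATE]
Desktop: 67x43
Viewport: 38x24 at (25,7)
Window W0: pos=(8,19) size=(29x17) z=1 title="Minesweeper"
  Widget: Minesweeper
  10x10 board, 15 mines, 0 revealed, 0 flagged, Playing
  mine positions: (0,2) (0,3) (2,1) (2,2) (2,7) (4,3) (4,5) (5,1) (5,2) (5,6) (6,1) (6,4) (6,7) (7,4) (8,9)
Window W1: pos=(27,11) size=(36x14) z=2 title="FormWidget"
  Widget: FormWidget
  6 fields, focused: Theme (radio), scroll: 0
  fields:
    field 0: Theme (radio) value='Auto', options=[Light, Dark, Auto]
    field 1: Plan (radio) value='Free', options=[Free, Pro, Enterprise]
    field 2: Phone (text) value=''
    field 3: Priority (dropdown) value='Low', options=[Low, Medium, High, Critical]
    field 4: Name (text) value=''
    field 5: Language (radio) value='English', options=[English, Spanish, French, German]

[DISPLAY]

                                      
                                      
                                      
                                      
  ┏━━━━━━━━━━━━━━━━━━━━━━━━━━━━━━━━━━┓
  ┃ FormWidget                       ┃
  ┠──────────────────────────────────┨
  ┃> Theme:      ( ) Light  ( ) Dark ┃
  ┃  Plan:       (●) Free  ( ) Pro  (┃
  ┃  Phone:      [                  ]┃
  ┃  Priority:   [Low              ▼]┃
  ┃  Name:       [                  ]┃
━━┃  Language:   (●) English  ( ) Spa┃
  ┃                                  ┃
──┃                                  ┃
  ┃                                  ┃
  ┃                                  ┃
  ┗━━━━━━━━━━━━━━━━━━━━━━━━━━━━━━━━━━┛
           ┃                          
           ┃                          
           ┃                          
           ┃                          
           ┃                          
           ┃                          


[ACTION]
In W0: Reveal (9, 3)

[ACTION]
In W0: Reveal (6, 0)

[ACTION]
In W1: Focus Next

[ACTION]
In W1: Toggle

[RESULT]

                                      
                                      
                                      
                                      
  ┏━━━━━━━━━━━━━━━━━━━━━━━━━━━━━━━━━━┓
  ┃ FormWidget                       ┃
  ┠──────────────────────────────────┨
  ┃  Theme:      ( ) Light  ( ) Dark ┃
  ┃> Plan:       (●) Free  ( ) Pro  (┃
  ┃  Phone:      [                  ]┃
  ┃  Priority:   [Low              ▼]┃
  ┃  Name:       [                  ]┃
━━┃  Language:   (●) English  ( ) Spa┃
  ┃                                  ┃
──┃                                  ┃
  ┃                                  ┃
  ┃                                  ┃
  ┗━━━━━━━━━━━━━━━━━━━━━━━━━━━━━━━━━━┛
           ┃                          
           ┃                          
           ┃                          
           ┃                          
           ┃                          
           ┃                          


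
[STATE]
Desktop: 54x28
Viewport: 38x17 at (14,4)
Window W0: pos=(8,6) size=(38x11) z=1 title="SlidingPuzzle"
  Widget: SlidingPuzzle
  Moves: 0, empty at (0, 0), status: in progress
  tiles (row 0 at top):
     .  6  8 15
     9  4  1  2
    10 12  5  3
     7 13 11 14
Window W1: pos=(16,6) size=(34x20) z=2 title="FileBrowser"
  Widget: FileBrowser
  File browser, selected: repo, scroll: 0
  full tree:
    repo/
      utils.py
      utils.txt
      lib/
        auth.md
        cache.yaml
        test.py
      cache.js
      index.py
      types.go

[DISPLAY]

                                      
                                      
━━┏━━━━━━━━━━━━━━━━━━━━━━━━━━━━━━━━┓  
in┃ FileBrowser                    ┃  
──┠────────────────────────────────┨  
┬─┃> [-] repo/                     ┃  
│ ┃    utils.py                    ┃  
┼─┃    utils.txt                   ┃  
│ ┃    [+] lib/                    ┃  
┼─┃    cache.js                    ┃  
│ ┃    index.py                    ┃  
┼─┃    types.go                    ┃  
━━┃                                ┃  
  ┃                                ┃  
  ┃                                ┃  
  ┃                                ┃  
  ┃                                ┃  


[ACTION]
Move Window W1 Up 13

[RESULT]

  ┃    utils.py                    ┃  
  ┃    utils.txt                   ┃  
━━┃    [+] lib/                    ┃  
in┃    cache.js                    ┃  
──┃    index.py                    ┃  
┬─┃    types.go                    ┃  
│ ┃                                ┃  
┼─┃                                ┃  
│ ┃                                ┃  
┼─┃                                ┃  
│ ┃                                ┃  
┼─┃                                ┃  
━━┃                                ┃  
  ┃                                ┃  
  ┃                                ┃  
  ┗━━━━━━━━━━━━━━━━━━━━━━━━━━━━━━━━┛  
                                      


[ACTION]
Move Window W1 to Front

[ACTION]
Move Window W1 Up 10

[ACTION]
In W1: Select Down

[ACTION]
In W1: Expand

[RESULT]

  ┃  > utils.py                    ┃  
  ┃    utils.txt                   ┃  
━━┃    [+] lib/                    ┃  
in┃    cache.js                    ┃  
──┃    index.py                    ┃  
┬─┃    types.go                    ┃  
│ ┃                                ┃  
┼─┃                                ┃  
│ ┃                                ┃  
┼─┃                                ┃  
│ ┃                                ┃  
┼─┃                                ┃  
━━┃                                ┃  
  ┃                                ┃  
  ┃                                ┃  
  ┗━━━━━━━━━━━━━━━━━━━━━━━━━━━━━━━━┛  
                                      


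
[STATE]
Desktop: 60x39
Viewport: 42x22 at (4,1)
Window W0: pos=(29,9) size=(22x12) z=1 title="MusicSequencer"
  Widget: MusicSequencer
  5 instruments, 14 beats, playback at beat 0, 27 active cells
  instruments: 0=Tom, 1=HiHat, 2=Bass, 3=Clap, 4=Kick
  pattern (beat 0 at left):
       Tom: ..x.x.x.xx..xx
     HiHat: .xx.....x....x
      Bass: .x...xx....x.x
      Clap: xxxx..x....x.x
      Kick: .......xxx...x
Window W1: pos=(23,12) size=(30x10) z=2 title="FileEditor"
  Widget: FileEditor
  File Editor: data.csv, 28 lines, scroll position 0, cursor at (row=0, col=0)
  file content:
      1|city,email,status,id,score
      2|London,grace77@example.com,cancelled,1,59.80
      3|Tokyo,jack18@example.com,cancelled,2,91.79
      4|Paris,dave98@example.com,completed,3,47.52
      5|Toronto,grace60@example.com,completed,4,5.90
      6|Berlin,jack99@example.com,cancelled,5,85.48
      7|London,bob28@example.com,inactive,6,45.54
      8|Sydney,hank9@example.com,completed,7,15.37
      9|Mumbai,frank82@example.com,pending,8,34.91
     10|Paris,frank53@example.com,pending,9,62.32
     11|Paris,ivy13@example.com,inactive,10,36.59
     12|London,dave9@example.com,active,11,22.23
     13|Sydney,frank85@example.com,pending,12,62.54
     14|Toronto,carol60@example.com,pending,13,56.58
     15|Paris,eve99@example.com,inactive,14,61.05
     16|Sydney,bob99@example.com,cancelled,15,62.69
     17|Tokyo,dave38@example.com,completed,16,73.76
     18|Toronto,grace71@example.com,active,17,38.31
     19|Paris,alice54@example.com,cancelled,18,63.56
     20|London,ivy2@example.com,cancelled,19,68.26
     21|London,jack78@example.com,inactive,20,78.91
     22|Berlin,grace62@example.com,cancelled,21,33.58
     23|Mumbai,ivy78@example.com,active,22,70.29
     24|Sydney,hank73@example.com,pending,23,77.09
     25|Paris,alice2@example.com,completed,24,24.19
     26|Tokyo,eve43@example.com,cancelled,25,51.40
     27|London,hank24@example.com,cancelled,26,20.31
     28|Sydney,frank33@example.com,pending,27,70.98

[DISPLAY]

                                          
                                          
                                          
                                          
                                          
                                          
                                          
                                          
                         ┏━━━━━━━━━━━━━━━━
                         ┃ MusicSequencer 
                         ┠────────────────
                   ┏━━━━━━━━━━━━━━━━━━━━━━
                   ┃ FileEditor           
                   ┠──────────────────────
                   ┃█ity,email,status,id,s
                   ┃London,grace77@example
                   ┃Tokyo,jack18@example.c
                   ┃Paris,dave98@example.c
                   ┃Toronto,grace60@exampl
                   ┃Berlin,jack99@example.
                   ┗━━━━━━━━━━━━━━━━━━━━━━
                                          


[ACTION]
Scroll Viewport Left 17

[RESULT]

                                          
                                          
                                          
                                          
                                          
                                          
                                          
                                          
                             ┏━━━━━━━━━━━━
                             ┃ MusicSequen
                             ┠────────────
                       ┏━━━━━━━━━━━━━━━━━━
                       ┃ FileEditor       
                       ┠──────────────────
                       ┃█ity,email,status,
                       ┃London,grace77@exa
                       ┃Tokyo,jack18@examp
                       ┃Paris,dave98@examp
                       ┃Toronto,grace60@ex
                       ┃Berlin,jack99@exam
                       ┗━━━━━━━━━━━━━━━━━━
                                          


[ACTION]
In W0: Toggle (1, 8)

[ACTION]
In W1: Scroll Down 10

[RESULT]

                                          
                                          
                                          
                                          
                                          
                                          
                                          
                                          
                             ┏━━━━━━━━━━━━
                             ┃ MusicSequen
                             ┠────────────
                       ┏━━━━━━━━━━━━━━━━━━
                       ┃ FileEditor       
                       ┠──────────────────
                       ┃Paris,ivy13@exampl
                       ┃London,dave9@examp
                       ┃Sydney,frank85@exa
                       ┃Toronto,carol60@ex
                       ┃Paris,eve99@exampl
                       ┃Sydney,bob99@examp
                       ┗━━━━━━━━━━━━━━━━━━
                                          


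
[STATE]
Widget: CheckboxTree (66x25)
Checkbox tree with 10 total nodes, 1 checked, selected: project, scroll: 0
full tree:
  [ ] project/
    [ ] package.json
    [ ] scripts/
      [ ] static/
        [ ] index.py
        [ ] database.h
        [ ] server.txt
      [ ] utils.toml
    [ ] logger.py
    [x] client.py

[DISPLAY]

>[-] project/                                                     
   [ ] package.json                                               
   [ ] scripts/                                                   
     [ ] static/                                                  
       [ ] index.py                                               
       [ ] database.h                                             
       [ ] server.txt                                             
     [ ] utils.toml                                               
   [ ] logger.py                                                  
   [x] client.py                                                  
                                                                  
                                                                  
                                                                  
                                                                  
                                                                  
                                                                  
                                                                  
                                                                  
                                                                  
                                                                  
                                                                  
                                                                  
                                                                  
                                                                  
                                                                  


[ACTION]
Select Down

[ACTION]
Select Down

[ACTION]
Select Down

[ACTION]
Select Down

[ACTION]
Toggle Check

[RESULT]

 [-] project/                                                     
   [ ] package.json                                               
   [-] scripts/                                                   
     [-] static/                                                  
>      [x] index.py                                               
       [ ] database.h                                             
       [ ] server.txt                                             
     [ ] utils.toml                                               
   [ ] logger.py                                                  
   [x] client.py                                                  
                                                                  
                                                                  
                                                                  
                                                                  
                                                                  
                                                                  
                                                                  
                                                                  
                                                                  
                                                                  
                                                                  
                                                                  
                                                                  
                                                                  
                                                                  


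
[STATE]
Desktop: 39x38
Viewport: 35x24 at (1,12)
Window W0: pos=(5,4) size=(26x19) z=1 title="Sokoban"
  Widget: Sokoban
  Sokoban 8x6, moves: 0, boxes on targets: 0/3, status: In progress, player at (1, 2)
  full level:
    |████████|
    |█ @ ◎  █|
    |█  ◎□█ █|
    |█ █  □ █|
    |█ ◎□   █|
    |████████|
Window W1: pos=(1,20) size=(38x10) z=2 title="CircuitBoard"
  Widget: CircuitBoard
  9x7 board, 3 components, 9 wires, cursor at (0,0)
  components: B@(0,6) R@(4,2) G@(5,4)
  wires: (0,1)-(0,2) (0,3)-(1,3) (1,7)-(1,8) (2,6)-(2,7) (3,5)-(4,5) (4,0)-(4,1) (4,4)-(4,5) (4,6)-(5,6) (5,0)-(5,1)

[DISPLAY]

    ┃████████                ┃     
    ┃Moves: 0  0/3           ┃     
    ┃                        ┃     
    ┃                        ┃     
    ┃                        ┃     
    ┃                        ┃     
    ┃                        ┃     
    ┃                        ┃     
┏━━━━━━━━━━━━━━━━━━━━━━━━━━━━━━━━━━
┃ CircuitBoard                     
┠──────────────────────────────────
┃   0 1 2 3 4 5 6 7 8              
┃0  [.]  · ─ ·   ·           B     
┃                │                 
┃1               ·               · 
┃                                  
┃2                           · ─ · 
┗━━━━━━━━━━━━━━━━━━━━━━━━━━━━━━━━━━
                                   
                                   
                                   
                                   
                                   
                                   


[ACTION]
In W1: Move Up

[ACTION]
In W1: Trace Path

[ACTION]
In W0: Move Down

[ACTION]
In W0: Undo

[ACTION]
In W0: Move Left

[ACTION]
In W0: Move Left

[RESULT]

    ┃████████                ┃     
    ┃Moves: 1  0/3           ┃     
    ┃                        ┃     
    ┃                        ┃     
    ┃                        ┃     
    ┃                        ┃     
    ┃                        ┃     
    ┃                        ┃     
┏━━━━━━━━━━━━━━━━━━━━━━━━━━━━━━━━━━
┃ CircuitBoard                     
┠──────────────────────────────────
┃   0 1 2 3 4 5 6 7 8              
┃0  [.]  · ─ ·   ·           B     
┃                │                 
┃1               ·               · 
┃                                  
┃2                           · ─ · 
┗━━━━━━━━━━━━━━━━━━━━━━━━━━━━━━━━━━
                                   
                                   
                                   
                                   
                                   
                                   


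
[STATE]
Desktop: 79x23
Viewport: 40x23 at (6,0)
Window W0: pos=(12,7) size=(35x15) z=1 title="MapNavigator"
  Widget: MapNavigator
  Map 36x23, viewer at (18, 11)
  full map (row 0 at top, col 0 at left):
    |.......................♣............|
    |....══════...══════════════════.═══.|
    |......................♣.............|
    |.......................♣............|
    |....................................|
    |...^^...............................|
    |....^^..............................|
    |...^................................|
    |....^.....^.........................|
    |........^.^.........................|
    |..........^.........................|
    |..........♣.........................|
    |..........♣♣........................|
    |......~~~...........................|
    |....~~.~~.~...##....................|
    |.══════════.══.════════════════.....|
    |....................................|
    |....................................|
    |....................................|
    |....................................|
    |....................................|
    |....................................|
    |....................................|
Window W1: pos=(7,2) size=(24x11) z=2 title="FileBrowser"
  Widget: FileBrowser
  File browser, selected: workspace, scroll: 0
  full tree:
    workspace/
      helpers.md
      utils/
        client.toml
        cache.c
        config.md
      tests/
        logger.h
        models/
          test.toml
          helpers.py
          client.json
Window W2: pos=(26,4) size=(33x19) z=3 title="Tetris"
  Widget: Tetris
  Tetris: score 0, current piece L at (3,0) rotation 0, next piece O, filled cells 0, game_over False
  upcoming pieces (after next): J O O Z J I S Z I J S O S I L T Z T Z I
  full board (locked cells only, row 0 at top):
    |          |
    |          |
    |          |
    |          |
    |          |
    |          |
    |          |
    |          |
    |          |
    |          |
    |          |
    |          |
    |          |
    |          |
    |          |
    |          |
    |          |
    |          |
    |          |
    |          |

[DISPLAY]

                                        
                                        
 ┏━━━━━━━━━━━━━━━━━━━━━━┓               
 ┃ FileBrowser          ┃               
 ┠──────────────────┏━━━━━━━━━━━━━━━━━━━
 ┃> [-] workspace/  ┃ Tetris            
 ┃    helpers.md    ┠───────────────────
 ┃    [+] utils/    ┃          │Next:   
 ┃    [+] tests/    ┃          │▓▓      
 ┃                  ┃          │▓▓      
 ┃                  ┃          │        
 ┃                  ┃          │        
 ┗━━━━━━━━━━━━━━━━━━┃          │        
      ┃......^.^....┃          │Score:  
      ┃........^....┃          │0       
      ┃........♣....┃          │        
      ┃........♣♣...┃          │        
      ┃....~~~......┃          │        
      ┃..~~.~~.~...#┃          │        
      ┃═════════.══.┃          │        
      ┃.............┃          │        
      ┗━━━━━━━━━━━━━┃          │        
                    ┗━━━━━━━━━━━━━━━━━━━


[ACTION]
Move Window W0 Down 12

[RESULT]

                                        
                                        
 ┏━━━━━━━━━━━━━━━━━━━━━━┓               
 ┃ FileBrowser          ┃               
 ┠──────────────────┏━━━━━━━━━━━━━━━━━━━
 ┃> [-] workspace/  ┃ Tetris            
 ┃    helpers.md    ┠───────────────────
 ┃    [+] utils/    ┃          │Next:   
 ┃    [+] tests/    ┃          │▓▓      
 ┃                  ┃          │▓▓      
 ┃                  ┃          │        
 ┃                  ┃          │        
 ┗━━━━━━━━━━━━━━━━━━┃          │        
      ┃..^.....^....┃          │Score:  
      ┃......^.^....┃          │0       
      ┃........^....┃          │        
      ┃........♣....┃          │        
      ┃........♣♣...┃          │        
      ┃....~~~......┃          │        
      ┃..~~.~~.~...#┃          │        
      ┃═════════.══.┃          │        
      ┃.............┃          │        
      ┗━━━━━━━━━━━━━┗━━━━━━━━━━━━━━━━━━━


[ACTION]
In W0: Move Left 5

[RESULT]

                                        
                                        
 ┏━━━━━━━━━━━━━━━━━━━━━━┓               
 ┃ FileBrowser          ┃               
 ┠──────────────────┏━━━━━━━━━━━━━━━━━━━
 ┃> [-] workspace/  ┃ Tetris            
 ┃    helpers.md    ┠───────────────────
 ┃    [+] utils/    ┃          │Next:   
 ┃    [+] tests/    ┃          │▓▓      
 ┃                  ┃          │▓▓      
 ┃                  ┃          │        
 ┃                  ┃          │        
 ┗━━━━━━━━━━━━━━━━━━┃          │        
      ┃   ....^.....┃          │Score:  
      ┃   ........^.┃          │0       
      ┃   ..........┃          │        
      ┃   ..........┃          │        
      ┃   ..........┃          │        
      ┃   ......~~~.┃          │        
      ┃   ....~~.~~.┃          │        
      ┃   .═════════┃          │        
      ┃   ..........┃          │        
      ┗━━━━━━━━━━━━━┗━━━━━━━━━━━━━━━━━━━


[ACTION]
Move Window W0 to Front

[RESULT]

                                        
                                        
 ┏━━━━━━━━━━━━━━━━━━━━━━┓               
 ┃ FileBrowser          ┃               
 ┠──────────────────┏━━━━━━━━━━━━━━━━━━━
 ┃> [-] workspace/  ┃ Tetris            
 ┃    helpers.md    ┠───────────────────
 ┃    [+] utils/    ┃          │Next:   
 ┃    ┏━━━━━━━━━━━━━━━━━━━━━━━━━━━━━━━━━
 ┃    ┃ MapNavigator                    
 ┃    ┠─────────────────────────────────
 ┃    ┃   ....^^........................
 ┗━━━━┃   ...^..........................
      ┃   ....^.....^...................
      ┃   ........^.^...................
      ┃   ..........^...................
      ┃   ..........♣..@................
      ┃   ..........♣♣..................
      ┃   ......~~~.....................
      ┃   ....~~.~~.~...##..............
      ┃   .══════════.══.═══════════════
      ┃   ..............................
      ┗━━━━━━━━━━━━━━━━━━━━━━━━━━━━━━━━━


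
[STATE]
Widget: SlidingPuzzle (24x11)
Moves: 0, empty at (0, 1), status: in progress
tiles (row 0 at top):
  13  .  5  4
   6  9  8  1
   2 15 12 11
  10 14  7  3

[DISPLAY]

┌────┬────┬────┬────┐   
│ 13 │    │  5 │  4 │   
├────┼────┼────┼────┤   
│  6 │  9 │  8 │  1 │   
├────┼────┼────┼────┤   
│  2 │ 15 │ 12 │ 11 │   
├────┼────┼────┼────┤   
│ 10 │ 14 │  7 │  3 │   
└────┴────┴────┴────┘   
Moves: 0                
                        


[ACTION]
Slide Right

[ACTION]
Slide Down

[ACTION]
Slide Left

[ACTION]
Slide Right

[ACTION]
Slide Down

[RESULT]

┌────┬────┬────┬────┐   
│    │ 13 │  5 │  4 │   
├────┼────┼────┼────┤   
│  6 │  9 │  8 │  1 │   
├────┼────┼────┼────┤   
│  2 │ 15 │ 12 │ 11 │   
├────┼────┼────┼────┤   
│ 10 │ 14 │  7 │  3 │   
└────┴────┴────┴────┘   
Moves: 3                
                        


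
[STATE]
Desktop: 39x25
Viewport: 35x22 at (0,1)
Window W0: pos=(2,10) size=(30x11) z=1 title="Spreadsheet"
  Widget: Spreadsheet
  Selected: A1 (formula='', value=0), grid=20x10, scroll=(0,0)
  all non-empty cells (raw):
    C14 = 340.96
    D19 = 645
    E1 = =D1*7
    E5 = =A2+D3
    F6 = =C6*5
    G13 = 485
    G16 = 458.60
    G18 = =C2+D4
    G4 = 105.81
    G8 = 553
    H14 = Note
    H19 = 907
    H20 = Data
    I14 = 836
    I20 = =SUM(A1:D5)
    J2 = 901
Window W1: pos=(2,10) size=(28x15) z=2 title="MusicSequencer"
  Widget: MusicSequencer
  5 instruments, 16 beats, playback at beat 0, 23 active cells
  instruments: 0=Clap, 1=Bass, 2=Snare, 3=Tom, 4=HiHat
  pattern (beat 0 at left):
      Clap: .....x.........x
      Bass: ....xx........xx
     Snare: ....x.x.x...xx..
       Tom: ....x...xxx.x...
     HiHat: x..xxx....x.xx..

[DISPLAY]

                                   
                                   
                                   
                                   
                                   
                                   
                                   
                                   
                                   
  ┏━━━━━━━━━━━━━━━━━━━━━━━━━━┓━┓   
  ┃ MusicSequencer           ┃ ┃   
  ┠──────────────────────────┨─┨   
  ┃      ▼123456789012345    ┃ ┃   
  ┃  Clap·····█·········█    ┃ ┃   
  ┃  Bass····██········██    ┃-┃   
  ┃ Snare····█·█·█···██··    ┃0┃   
  ┃   Tom····█···███·█···    ┃0┃   
  ┃ HiHat█··███····█·██··    ┃0┃   
  ┃                          ┃0┃   
  ┃                          ┃━┛   
  ┃                          ┃     
  ┃                          ┃     


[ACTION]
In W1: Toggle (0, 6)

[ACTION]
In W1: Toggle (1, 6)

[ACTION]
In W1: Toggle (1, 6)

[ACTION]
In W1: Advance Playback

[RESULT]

                                   
                                   
                                   
                                   
                                   
                                   
                                   
                                   
                                   
  ┏━━━━━━━━━━━━━━━━━━━━━━━━━━┓━┓   
  ┃ MusicSequencer           ┃ ┃   
  ┠──────────────────────────┨─┨   
  ┃      0▼23456789012345    ┃ ┃   
  ┃  Clap·····██········█    ┃ ┃   
  ┃  Bass····██········██    ┃-┃   
  ┃ Snare····█·█·█···██··    ┃0┃   
  ┃   Tom····█···███·█···    ┃0┃   
  ┃ HiHat█··███····█·██··    ┃0┃   
  ┃                          ┃0┃   
  ┃                          ┃━┛   
  ┃                          ┃     
  ┃                          ┃     


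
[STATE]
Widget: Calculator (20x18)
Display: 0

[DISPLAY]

                   0
┌───┬───┬───┬───┐   
│ 7 │ 8 │ 9 │ ÷ │   
├───┼───┼───┼───┤   
│ 4 │ 5 │ 6 │ × │   
├───┼───┼───┼───┤   
│ 1 │ 2 │ 3 │ - │   
├───┼───┼───┼───┤   
│ 0 │ . │ = │ + │   
├───┼───┼───┼───┤   
│ C │ MC│ MR│ M+│   
└───┴───┴───┴───┘   
                    
                    
                    
                    
                    
                    


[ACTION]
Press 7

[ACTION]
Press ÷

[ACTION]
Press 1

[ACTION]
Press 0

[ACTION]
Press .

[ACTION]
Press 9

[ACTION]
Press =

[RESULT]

        0.6422018349
┌───┬───┬───┬───┐   
│ 7 │ 8 │ 9 │ ÷ │   
├───┼───┼───┼───┤   
│ 4 │ 5 │ 6 │ × │   
├───┼───┼───┼───┤   
│ 1 │ 2 │ 3 │ - │   
├───┼───┼───┼───┤   
│ 0 │ . │ = │ + │   
├───┼───┼───┼───┤   
│ C │ MC│ MR│ M+│   
└───┴───┴───┴───┘   
                    
                    
                    
                    
                    
                    


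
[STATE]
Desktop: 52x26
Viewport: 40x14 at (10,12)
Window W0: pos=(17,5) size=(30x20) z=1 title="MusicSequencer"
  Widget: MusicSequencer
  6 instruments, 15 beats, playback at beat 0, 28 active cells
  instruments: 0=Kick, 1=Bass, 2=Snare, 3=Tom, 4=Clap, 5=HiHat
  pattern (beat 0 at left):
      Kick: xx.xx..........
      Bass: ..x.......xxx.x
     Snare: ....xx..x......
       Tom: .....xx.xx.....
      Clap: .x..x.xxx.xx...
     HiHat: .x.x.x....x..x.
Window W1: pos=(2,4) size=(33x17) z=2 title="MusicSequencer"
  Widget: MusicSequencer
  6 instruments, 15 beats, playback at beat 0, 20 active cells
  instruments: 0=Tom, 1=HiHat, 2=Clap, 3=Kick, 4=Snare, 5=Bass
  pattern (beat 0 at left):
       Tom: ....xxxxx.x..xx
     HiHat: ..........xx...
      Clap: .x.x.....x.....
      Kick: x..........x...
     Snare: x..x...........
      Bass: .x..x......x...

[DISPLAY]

··█···········          ┃····       ┃   
█··█······█···          ┃█···       ┃   
                        ┃··█·       ┃   
                        ┃           ┃   
                        ┃           ┃   
                        ┃           ┃   
                        ┃           ┃   
                        ┃           ┃   
━━━━━━━━━━━━━━━━━━━━━━━━┛           ┃   
       ┃                            ┃   
       ┃                            ┃   
       ┃                            ┃   
       ┗━━━━━━━━━━━━━━━━━━━━━━━━━━━━┛   
                                        


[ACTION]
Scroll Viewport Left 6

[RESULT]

Snare█··█···········          ┃····     
 Bass·█··█······█···          ┃█···     
                              ┃··█·     
                              ┃         
                              ┃         
                              ┃         
                              ┃         
                              ┃         
━━━━━━━━━━━━━━━━━━━━━━━━━━━━━━┛         
             ┃                          
             ┃                          
             ┃                          
             ┗━━━━━━━━━━━━━━━━━━━━━━━━━━
                                        


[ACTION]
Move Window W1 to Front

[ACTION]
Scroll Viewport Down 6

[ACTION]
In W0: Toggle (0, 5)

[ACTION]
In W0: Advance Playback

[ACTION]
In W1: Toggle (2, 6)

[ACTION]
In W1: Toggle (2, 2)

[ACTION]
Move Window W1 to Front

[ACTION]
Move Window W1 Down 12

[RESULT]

     ▼12345678901234          ┃····     
  Tom····█████·█··██          ┃█···     
HiHat··········██···          ┃··█·     
 Clap·███··█··█·····          ┃         
 Kick█··········█···          ┃         
Snare█··█···········          ┃         
 Bass·█··█······█···          ┃         
                              ┃         
                              ┃         
                              ┃         
                              ┃         
                              ┃         
                              ┃━━━━━━━━━
━━━━━━━━━━━━━━━━━━━━━━━━━━━━━━┛         


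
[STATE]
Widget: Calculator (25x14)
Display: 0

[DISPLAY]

                        0
┌───┬───┬───┬───┐        
│ 7 │ 8 │ 9 │ ÷ │        
├───┼───┼───┼───┤        
│ 4 │ 5 │ 6 │ × │        
├───┼───┼───┼───┤        
│ 1 │ 2 │ 3 │ - │        
├───┼───┼───┼───┤        
│ 0 │ . │ = │ + │        
├───┼───┼───┼───┤        
│ C │ MC│ MR│ M+│        
└───┴───┴───┴───┘        
                         
                         


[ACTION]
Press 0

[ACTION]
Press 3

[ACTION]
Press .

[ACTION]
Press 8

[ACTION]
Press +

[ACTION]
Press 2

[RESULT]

                        2
┌───┬───┬───┬───┐        
│ 7 │ 8 │ 9 │ ÷ │        
├───┼───┼───┼───┤        
│ 4 │ 5 │ 6 │ × │        
├───┼───┼───┼───┤        
│ 1 │ 2 │ 3 │ - │        
├───┼───┼───┼───┤        
│ 0 │ . │ = │ + │        
├───┼───┼───┼───┤        
│ C │ MC│ MR│ M+│        
└───┴───┴───┴───┘        
                         
                         


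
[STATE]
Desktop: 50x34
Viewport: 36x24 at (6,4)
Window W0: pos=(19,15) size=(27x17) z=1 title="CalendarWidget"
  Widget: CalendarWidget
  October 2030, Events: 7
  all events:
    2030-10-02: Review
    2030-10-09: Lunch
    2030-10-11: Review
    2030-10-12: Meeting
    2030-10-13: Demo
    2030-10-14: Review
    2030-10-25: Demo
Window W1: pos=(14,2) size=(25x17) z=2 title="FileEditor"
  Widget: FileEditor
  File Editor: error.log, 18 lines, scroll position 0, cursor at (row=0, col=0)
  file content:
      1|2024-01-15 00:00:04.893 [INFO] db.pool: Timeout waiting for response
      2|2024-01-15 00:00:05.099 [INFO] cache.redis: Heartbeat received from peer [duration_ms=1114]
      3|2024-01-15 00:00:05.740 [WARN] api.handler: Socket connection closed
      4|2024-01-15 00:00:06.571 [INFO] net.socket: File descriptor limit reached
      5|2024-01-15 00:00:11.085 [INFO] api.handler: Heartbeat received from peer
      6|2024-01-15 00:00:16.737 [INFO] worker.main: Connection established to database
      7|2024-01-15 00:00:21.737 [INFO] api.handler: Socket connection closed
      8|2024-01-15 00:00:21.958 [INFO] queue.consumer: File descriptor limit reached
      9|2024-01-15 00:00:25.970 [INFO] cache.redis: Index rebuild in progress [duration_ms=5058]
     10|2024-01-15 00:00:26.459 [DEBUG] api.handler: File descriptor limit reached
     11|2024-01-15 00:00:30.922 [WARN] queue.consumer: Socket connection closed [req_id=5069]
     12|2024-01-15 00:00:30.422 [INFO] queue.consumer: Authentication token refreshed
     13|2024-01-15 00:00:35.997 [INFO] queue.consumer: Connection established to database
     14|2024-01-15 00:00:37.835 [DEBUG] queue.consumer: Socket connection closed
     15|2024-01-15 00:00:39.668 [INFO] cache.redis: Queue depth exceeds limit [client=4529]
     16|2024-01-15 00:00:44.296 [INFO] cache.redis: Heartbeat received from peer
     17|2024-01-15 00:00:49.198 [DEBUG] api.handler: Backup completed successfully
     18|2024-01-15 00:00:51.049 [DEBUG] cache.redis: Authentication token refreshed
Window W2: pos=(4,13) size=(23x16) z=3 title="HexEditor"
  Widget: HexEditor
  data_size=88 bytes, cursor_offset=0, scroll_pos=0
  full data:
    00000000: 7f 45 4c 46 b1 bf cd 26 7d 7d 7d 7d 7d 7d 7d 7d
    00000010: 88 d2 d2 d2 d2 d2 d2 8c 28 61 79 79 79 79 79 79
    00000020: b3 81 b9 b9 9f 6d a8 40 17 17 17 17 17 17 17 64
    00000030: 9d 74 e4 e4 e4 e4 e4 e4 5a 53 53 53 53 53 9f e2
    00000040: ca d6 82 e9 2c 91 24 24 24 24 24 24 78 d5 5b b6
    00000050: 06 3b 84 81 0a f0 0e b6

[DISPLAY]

        ┠───────────────────────┨   
        ┃█024-01-15 00:00:04.89▲┃   
        ┃2024-01-15 00:00:05.09█┃   
        ┃2024-01-15 00:00:05.74░┃   
        ┃2024-01-15 00:00:06.57░┃   
        ┃2024-01-15 00:00:11.08░┃   
        ┃2024-01-15 00:00:16.73░┃   
        ┃2024-01-15 00:00:21.73░┃   
        ┃2024-01-15 00:00:21.95░┃   
━━━━━━━━━━━━━━━━━━━━┓0:00:25.97░┃   
HexEditor           ┃0:00:26.45░┃   
────────────────────┨0:00:30.92░┃━━━
0000000  7F 45 4c 46┃0:00:30.42░┃   
0000010  88 d2 d2 d2┃0:00:35.99▼┃───
0000020  b3 81 b9 b9┃━━━━━━━━━━━┛   
0000030  9d 74 e4 e4┃e Th Fr Sa Su  
0000040  ca d6 82 e9┃2*  3  4  5  6 
0000050  06 3b 84 81┃9* 10 11* 12* 1
                    ┃16 17 18 19 20 
                    ┃3 24 25* 26 27 
                    ┃0 31           
                    ┃               
                    ┃               
                    ┃               


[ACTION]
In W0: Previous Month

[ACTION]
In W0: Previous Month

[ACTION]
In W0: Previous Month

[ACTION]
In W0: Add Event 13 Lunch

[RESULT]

        ┠───────────────────────┨   
        ┃█024-01-15 00:00:04.89▲┃   
        ┃2024-01-15 00:00:05.09█┃   
        ┃2024-01-15 00:00:05.74░┃   
        ┃2024-01-15 00:00:06.57░┃   
        ┃2024-01-15 00:00:11.08░┃   
        ┃2024-01-15 00:00:16.73░┃   
        ┃2024-01-15 00:00:21.73░┃   
        ┃2024-01-15 00:00:21.95░┃   
━━━━━━━━━━━━━━━━━━━━┓0:00:25.97░┃   
HexEditor           ┃0:00:26.45░┃   
────────────────────┨0:00:30.92░┃━━━
0000000  7F 45 4c 46┃0:00:30.42░┃   
0000010  88 d2 d2 d2┃0:00:35.99▼┃───
0000020  b3 81 b9 b9┃━━━━━━━━━━━┛   
0000030  9d 74 e4 e4┃e Th Fr Sa Su  
0000040  ca d6 82 e9┃3  4  5  6  7  
0000050  06 3b 84 81┃0 11 12 13* 14 
                    ┃7 18 19 20 21  
                    ┃4 25 26 27 28  
                    ┃1              
                    ┃               
                    ┃               
                    ┃               
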